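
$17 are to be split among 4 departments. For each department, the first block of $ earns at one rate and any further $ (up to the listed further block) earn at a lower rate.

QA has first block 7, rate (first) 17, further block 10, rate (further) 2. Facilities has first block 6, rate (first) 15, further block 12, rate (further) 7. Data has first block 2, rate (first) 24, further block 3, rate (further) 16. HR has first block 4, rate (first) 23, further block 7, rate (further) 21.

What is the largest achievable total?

Rank every tier by rate: Data/first 24 > HR/first 23 > HR/second 21 > QA/first 17 > Data/second 16 > Facilities/first 15 > Facilities/second 7 > QA/second 2.
Data/first (24): +2 — 15 left.
HR first at 23: fill all 4 — 11 left.
HR second at 21: fill all 7 — 4 left.
QA first at 17: only 4 left, fill 4.
Total = 24×2 + 23×4 + 21×7 + 17×4 = 355.

355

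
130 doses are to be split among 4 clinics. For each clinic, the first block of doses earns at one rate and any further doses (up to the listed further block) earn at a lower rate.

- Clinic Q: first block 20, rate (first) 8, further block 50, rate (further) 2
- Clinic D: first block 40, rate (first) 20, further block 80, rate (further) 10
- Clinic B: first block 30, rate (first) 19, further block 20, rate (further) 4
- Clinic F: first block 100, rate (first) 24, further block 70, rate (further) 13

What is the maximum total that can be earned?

3000

Rank every tier by rate: Clinic F/tier1 24 > Clinic D/tier1 20 > Clinic B/tier1 19 > Clinic F/tier2 13 > Clinic D/tier2 10 > Clinic Q/tier1 8 > Clinic B/tier2 4 > Clinic Q/tier2 2.
Clinic F/tier1 (24): +100 → 30 left.
Clinic D/tier1: +30 of 40 at 20; pool empty.
Total = 24×100 + 20×30 = 3000.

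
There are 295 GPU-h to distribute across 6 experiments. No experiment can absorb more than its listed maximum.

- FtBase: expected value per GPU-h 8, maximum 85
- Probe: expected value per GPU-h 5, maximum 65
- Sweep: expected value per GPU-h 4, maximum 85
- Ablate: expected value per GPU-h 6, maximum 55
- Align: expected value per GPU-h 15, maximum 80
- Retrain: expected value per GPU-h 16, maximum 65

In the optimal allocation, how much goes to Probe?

10

Highest expected value per GPU-h first: Retrain 16 > Align 15 > FtBase 8 > Ablate 6 > Probe 5 > Sweep 4.
Give Retrain 65 to hit its cap of 65 → 230 left.
Give Align 80 to hit its cap of 80 → 150 left.
Give FtBase 85 to hit its cap of 85 → 65 left.
Ablate: +55 to 55 (cap) → 10 left.
Probe has room for 65 but only 10 remain, so it gets 10.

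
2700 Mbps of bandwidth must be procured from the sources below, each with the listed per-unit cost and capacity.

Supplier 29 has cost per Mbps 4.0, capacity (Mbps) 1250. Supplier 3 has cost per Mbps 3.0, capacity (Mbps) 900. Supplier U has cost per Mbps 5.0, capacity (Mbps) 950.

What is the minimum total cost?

Cheapest first:
Take 900 from Supplier 3 at 3.0 → need 1800 more.
Supplier 29 at 4.0: take all 1250 Mbps → 550 still needed.
Take 550 from Supplier U at 5.0 to finish.
Cost = 900×3.0 + 1250×4.0 + 550×5.0 = 10450.

10450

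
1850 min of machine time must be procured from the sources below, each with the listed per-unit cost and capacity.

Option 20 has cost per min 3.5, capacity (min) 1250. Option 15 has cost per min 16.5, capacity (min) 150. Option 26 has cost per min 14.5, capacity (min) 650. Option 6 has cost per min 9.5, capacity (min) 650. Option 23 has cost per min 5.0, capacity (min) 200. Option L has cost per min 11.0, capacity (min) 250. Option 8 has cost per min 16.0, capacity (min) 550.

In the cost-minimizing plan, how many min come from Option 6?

400

Cheapest first:
Option 20 at 3.5: take all 1250 min → 600 still needed.
Take 200 from Option 23 at 5.0 → need 400 more.
Take 400 from Option 6 at 9.5 to finish.
Option L, Option 26, Option 8, Option 15: unused.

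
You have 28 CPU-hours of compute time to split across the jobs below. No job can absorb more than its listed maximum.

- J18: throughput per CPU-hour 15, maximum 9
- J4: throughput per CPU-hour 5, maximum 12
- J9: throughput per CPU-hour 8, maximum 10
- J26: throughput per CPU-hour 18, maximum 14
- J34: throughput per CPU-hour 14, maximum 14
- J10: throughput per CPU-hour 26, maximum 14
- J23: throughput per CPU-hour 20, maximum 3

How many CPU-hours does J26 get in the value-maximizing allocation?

11

Rank by throughput per CPU-hour: J10 26 > J23 20 > J26 18 > J18 15 > J34 14 > J9 8 > J4 5.
J10: +14 to 14 (cap) ; 14 left.
J23: +3 to 3 (cap) ; 11 left.
J26: +11 (room for 14) → 11. Pool exhausted.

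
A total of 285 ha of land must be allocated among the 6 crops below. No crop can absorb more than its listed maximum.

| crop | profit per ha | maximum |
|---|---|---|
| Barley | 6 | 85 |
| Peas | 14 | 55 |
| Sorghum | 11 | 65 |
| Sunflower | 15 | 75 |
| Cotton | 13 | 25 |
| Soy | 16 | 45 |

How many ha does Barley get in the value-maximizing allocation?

20

Rank by profit per ha: Soy 16 > Sunflower 15 > Peas 14 > Cotton 13 > Sorghum 11 > Barley 6.
Soy: +45 to 45 (cap) → 240 left.
Sunflower: +75 to 75 (cap) → 165 left.
Peas takes 55 to reach its cap of 55 → 110 left.
Give Cotton 25 to hit its cap of 25 → 85 left.
Sorghum takes 65 to reach its cap of 65 → 20 left.
Barley has room for 85 but only 20 remain, so it gets 20.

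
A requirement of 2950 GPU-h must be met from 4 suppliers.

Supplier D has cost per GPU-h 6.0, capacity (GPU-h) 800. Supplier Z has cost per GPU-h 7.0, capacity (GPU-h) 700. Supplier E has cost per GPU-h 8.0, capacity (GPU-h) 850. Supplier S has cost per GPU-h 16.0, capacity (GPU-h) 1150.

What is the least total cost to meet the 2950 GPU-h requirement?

26100

Cheapest first:
Supplier D (6.0): use full 800 → 2150 GPU-h to go.
Supplier Z at 7.0: take all 700 GPU-h → 1450 still needed.
Supplier E (8.0): use full 850 → 600 GPU-h to go.
Supplier S (16.0): take the remaining 600 → done.
Cost = 800×6.0 + 700×7.0 + 850×8.0 + 600×16.0 = 26100.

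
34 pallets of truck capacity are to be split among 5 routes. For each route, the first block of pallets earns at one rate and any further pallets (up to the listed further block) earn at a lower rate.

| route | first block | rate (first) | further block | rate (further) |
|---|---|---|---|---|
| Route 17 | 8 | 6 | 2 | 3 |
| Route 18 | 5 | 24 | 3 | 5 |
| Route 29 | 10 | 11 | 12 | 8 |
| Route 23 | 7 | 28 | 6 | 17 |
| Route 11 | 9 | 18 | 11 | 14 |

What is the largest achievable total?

678

Treat each block as its own option and order by rate: Route 23/tier1 28 > Route 18/tier1 24 > Route 11/tier1 18 > Route 23/tier2 17 > Route 11/tier2 14 > Route 29/tier1 11 > Route 29/tier2 8 > Route 17/tier1 6 > Route 18/tier2 5 > Route 17/tier2 3.
Fill Route 23 tier1 block (7 at 28) ; 27 left.
Route 18 tier1 at 24: fill all 5 ; 22 left.
Route 11/tier1 (18): +9 ; 13 left.
Fill Route 23 tier2 block (6 at 17) ; 7 left.
Route 11/tier2: +7 of 11 at 14; pool empty.
Total = 28×7 + 24×5 + 18×9 + 17×6 + 14×7 = 678.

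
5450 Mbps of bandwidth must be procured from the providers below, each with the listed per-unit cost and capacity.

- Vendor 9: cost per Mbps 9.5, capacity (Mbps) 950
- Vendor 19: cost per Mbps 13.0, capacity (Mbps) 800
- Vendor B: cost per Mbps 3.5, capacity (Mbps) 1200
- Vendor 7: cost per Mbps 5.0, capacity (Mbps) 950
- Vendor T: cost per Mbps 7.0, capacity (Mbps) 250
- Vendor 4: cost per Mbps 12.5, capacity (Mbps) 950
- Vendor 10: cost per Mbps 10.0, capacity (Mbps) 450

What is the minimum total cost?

Cheapest first:
Vendor B at 3.5: take all 1200 Mbps — 4250 still needed.
Vendor 7 (5.0): use full 950 — 3300 Mbps to go.
Vendor T at 7.0: take all 250 Mbps — 3050 still needed.
Take 950 from Vendor 9 at 9.5 — need 2100 more.
Take 450 from Vendor 10 at 10.0 — need 1650 more.
Take 950 from Vendor 4 at 12.5 — need 700 more.
Vendor 19 (13.0): take the remaining 700 — done.
Cost = 1200×3.5 + 950×5.0 + 250×7.0 + 950×9.5 + 450×10.0 + 950×12.5 + 700×13.0 = 45200.

45200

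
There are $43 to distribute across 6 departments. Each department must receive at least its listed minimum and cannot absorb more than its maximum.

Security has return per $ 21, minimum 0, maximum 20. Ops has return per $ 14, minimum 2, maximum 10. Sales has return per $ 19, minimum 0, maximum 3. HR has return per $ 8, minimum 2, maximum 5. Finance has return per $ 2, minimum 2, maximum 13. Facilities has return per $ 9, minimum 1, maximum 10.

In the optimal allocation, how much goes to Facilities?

6

Meeting every minimum uses 0+2+0+2+2+1 = 7 $, leaving 36.
Highest return per $ first: Security 21 > Sales 19 > Ops 14 > Facilities 9 > HR 8 > Finance 2.
Give Security 20 more to hit its cap of 20 — 16 left.
Give Sales 3 more to hit its cap of 3 — 13 left.
Give Ops 8 more to hit its cap of 10 — 5 left.
Facilities: +5 (room for 9) → 6. Pool exhausted.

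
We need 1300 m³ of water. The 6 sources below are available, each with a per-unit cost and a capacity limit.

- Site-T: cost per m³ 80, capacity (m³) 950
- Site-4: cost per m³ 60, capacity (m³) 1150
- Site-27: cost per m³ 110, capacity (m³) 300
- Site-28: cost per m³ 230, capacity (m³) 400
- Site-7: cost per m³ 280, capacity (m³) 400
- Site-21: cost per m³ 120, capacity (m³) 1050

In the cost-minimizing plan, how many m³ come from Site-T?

150

Use sources in increasing cost order.
Site-4 (60): use full 1150 → 150 m³ to go.
Site-T (80): take the remaining 150 → done.
Site-27, Site-21, Site-28, Site-7: unused.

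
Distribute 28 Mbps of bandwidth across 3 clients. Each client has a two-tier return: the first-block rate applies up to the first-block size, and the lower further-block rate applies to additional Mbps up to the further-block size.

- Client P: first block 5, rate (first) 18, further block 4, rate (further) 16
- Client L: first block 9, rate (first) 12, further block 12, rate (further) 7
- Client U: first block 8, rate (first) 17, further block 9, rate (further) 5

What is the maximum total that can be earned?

412

Rank every tier by rate: Client P/T1 18 > Client U/T1 17 > Client P/T2 16 > Client L/T1 12 > Client L/T2 7 > Client U/T2 5.
Fill Client P T1 block (5 at 18) ; 23 left.
Fill Client U T1 block (8 at 17) ; 15 left.
Client P/T2 (16): +4 ; 11 left.
Fill Client L T1 block (9 at 12) ; 2 left.
2 remain; put them into Client L T2 at 7.
Total = 18×5 + 17×8 + 16×4 + 12×9 + 7×2 = 412.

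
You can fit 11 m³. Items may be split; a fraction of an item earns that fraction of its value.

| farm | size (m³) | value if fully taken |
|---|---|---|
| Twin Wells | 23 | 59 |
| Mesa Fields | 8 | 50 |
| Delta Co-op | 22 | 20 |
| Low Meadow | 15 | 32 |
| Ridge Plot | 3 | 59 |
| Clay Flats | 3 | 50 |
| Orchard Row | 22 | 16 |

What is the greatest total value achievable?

140.25

Rank by value-to-size ratio: Ridge Plot 59/3≈19.7, Clay Flats 50/3≈16.7, Mesa Fields 50/8≈6.25, Twin Wells 59/23≈2.57, Low Meadow 32/15≈2.13, Delta Co-op 20/22≈0.909, Orchard Row 16/22≈0.727.
Ridge Plot: take in full, 3 m³ for value 59 → 8 left.
All 3 m³ of Clay Flats fit (value 50) → 5 remain.
Fill the last 5 m³ with part of Mesa Fields: 5/8 of it earns 31.25.
Total value = 140.25.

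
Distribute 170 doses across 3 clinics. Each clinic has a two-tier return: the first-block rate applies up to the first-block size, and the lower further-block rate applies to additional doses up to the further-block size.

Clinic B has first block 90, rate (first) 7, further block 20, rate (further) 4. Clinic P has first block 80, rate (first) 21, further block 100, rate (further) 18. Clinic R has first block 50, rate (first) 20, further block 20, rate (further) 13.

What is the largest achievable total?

3400

Rank every tier by rate: Clinic P/tier1 21 > Clinic R/tier1 20 > Clinic P/tier2 18 > Clinic R/tier2 13 > Clinic B/tier1 7 > Clinic B/tier2 4.
Clinic P/tier1 (21): +80 — 90 left.
Clinic R/tier1 (20): +50 — 40 left.
Clinic P/tier2: +40 of 100 at 18; pool empty.
Total = 21×80 + 20×50 + 18×40 = 3400.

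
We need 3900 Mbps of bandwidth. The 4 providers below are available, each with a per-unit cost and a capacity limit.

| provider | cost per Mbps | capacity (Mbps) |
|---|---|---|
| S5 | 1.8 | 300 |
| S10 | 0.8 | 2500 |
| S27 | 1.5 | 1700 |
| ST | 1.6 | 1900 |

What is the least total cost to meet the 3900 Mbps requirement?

Cheapest first:
S10 (0.8): use full 2500 → 1400 Mbps to go.
S27 at 1.5: take 1400 of its 1700 → requirement met.
ST, S5: unused.
Cost = 2500×0.8 + 1400×1.5 = 4100.

4100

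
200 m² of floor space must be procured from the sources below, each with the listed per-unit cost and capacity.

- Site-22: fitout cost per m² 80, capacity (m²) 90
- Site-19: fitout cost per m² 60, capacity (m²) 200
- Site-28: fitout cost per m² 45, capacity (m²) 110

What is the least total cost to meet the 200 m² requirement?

10350

Fill from the cheapest source first.
Site-28 at 45: take all 110 m² — 90 still needed.
Site-19 at 60: take 90 of its 200 — requirement met.
Site-22: unused.
Cost = 110×45 + 90×60 = 10350.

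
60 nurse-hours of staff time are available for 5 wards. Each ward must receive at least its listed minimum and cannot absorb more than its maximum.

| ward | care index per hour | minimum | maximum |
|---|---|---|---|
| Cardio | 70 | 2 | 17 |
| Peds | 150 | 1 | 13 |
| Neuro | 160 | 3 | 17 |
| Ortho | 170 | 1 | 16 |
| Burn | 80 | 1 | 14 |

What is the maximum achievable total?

8490

Meeting every minimum uses 2+1+3+1+1 = 8 nurse-hours, leaving 52.
Highest care index per hour first: Ortho 170 > Neuro 160 > Peds 150 > Burn 80 > Cardio 70.
Give Ortho 15 more to hit its cap of 16 — 37 left.
Give Neuro 14 more to hit its cap of 17 — 23 left.
Peds takes 12 more to reach its cap of 13 — 11 left.
Burn: +11 (room for 13) → 12. Pool exhausted.
Total = 70×2 + 150×13 + 160×17 + 170×16 + 80×12 = 8490.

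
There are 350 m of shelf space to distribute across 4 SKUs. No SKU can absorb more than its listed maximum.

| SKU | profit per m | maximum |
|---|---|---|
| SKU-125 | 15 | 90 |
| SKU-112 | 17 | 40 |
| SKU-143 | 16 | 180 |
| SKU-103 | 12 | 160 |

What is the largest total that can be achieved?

5390

Order the SKUs by profit per m: SKU-112 17 > SKU-143 16 > SKU-125 15 > SKU-103 12.
SKU-112: +40 to 40 (cap) — 310 left.
SKU-143 takes 180 to reach its cap of 180 — 130 left.
SKU-125 takes 90 to reach its cap of 90 — 40 left.
Only 40 left; SKU-103 takes them to reach 40.
Total = 15×90 + 17×40 + 16×180 + 12×40 = 5390.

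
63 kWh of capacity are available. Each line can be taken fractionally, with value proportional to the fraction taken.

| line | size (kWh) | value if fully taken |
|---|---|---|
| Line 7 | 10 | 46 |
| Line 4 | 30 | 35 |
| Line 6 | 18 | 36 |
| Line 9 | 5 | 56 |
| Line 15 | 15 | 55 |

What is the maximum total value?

Best value per unit of size first: Line 9 56/5≈11.2, Line 7 46/10≈4.6, Line 15 55/15≈3.67, Line 6 36/18≈2, Line 4 35/30≈1.17.
Line 9: take in full, 5 kWh for value 56 → 58 left.
Line 7: take in full, 10 kWh for value 46 → 48 left.
Line 15: take in full, 15 kWh for value 55 → 33 left.
Line 6: take in full, 18 kWh for value 36 → 15 left.
Fill the last 15 kWh with part of Line 4: 15/30 of it earns 17.5.
Total value = 210.5.

210.5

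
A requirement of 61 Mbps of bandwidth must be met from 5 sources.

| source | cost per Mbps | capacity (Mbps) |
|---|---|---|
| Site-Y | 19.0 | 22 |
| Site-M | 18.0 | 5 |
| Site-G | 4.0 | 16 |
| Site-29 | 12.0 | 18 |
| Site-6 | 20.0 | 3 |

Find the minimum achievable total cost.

Cheapest first:
Site-G at 4.0: take all 16 Mbps ; 45 still needed.
Site-29 (12.0): use full 18 ; 27 Mbps to go.
Site-M (18.0): use full 5 ; 22 Mbps to go.
Site-Y (19.0): use full 22 ; 0 Mbps to go.
Site-6: unused.
Cost = 16×4.0 + 18×12.0 + 5×18.0 + 22×19.0 = 788.

788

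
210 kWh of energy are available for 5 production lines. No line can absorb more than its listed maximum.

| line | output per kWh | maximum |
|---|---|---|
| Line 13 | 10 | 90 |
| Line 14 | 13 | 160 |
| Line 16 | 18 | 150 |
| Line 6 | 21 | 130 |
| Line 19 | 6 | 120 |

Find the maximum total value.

Rank by output per kWh: Line 6 21 > Line 16 18 > Line 14 13 > Line 13 10 > Line 19 6.
Line 6 takes 130 to reach its cap of 130 — 80 left.
Line 16 has room for 150 but only 80 remain, so it gets 80.
Total = 18×80 + 21×130 = 4170.

4170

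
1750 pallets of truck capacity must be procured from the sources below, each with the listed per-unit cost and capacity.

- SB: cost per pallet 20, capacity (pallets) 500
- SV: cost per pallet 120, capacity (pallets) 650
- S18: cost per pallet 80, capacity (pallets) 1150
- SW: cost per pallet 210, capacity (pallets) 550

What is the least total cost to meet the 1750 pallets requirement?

Fill from the cheapest source first.
SB at 20: take all 500 pallets ; 1250 still needed.
S18 (80): use full 1150 ; 100 pallets to go.
SV (120): take the remaining 100 ; done.
SW: unused.
Cost = 500×20 + 1150×80 + 100×120 = 114000.

114000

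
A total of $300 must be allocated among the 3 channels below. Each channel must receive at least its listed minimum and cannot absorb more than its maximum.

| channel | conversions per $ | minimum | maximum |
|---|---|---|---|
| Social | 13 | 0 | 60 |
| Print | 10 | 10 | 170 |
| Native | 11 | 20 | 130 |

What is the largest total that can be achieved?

Meeting every minimum uses 0+10+20 = 30 $, leaving 270.
Rank by conversions per $: Social 13 > Native 11 > Print 10.
Social takes 60 more to reach its cap of 60 ; 210 left.
Give Native 110 more to hit its cap of 130 ; 100 left.
Print has room for 160 more but only 100 remain, so it gets 110.
Total = 13×60 + 10×110 + 11×130 = 3310.

3310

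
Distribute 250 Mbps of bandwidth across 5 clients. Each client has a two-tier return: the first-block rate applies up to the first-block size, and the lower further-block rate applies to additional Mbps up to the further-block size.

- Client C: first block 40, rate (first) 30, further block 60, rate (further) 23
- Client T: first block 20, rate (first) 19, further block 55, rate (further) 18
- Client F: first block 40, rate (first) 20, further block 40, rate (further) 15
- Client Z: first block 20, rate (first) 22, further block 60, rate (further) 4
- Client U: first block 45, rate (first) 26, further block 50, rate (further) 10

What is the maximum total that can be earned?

Treat each block as its own option and order by rate: Client C/tier1 30 > Client U/tier1 26 > Client C/tier2 23 > Client Z/tier1 22 > Client F/tier1 20 > Client T/tier1 19 > Client T/tier2 18 > Client F/tier2 15 > Client U/tier2 10 > Client Z/tier2 4.
Client C/tier1 (30): +40 ; 210 left.
Client U tier1 at 26: fill all 45 ; 165 left.
Client C tier2 at 23: fill all 60 ; 105 left.
Client Z tier1 at 22: fill all 20 ; 85 left.
Client F tier1 at 20: fill all 40 ; 45 left.
Fill Client T tier1 block (20 at 19) ; 25 left.
Client T/tier2: +25 of 55 at 18; pool empty.
Total = 30×40 + 26×45 + 23×60 + 22×20 + 20×40 + 19×20 + 18×25 = 5820.

5820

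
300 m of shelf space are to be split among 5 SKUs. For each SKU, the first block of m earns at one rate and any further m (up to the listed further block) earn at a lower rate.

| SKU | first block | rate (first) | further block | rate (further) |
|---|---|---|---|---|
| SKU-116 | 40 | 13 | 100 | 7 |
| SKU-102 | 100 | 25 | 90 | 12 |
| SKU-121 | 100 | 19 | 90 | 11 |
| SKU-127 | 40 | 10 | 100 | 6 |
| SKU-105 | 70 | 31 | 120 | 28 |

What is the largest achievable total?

8220

Treat each block as its own option and order by rate: SKU-105/first 31 > SKU-105/second 28 > SKU-102/first 25 > SKU-121/first 19 > SKU-116/first 13 > SKU-102/second 12 > SKU-121/second 11 > SKU-127/first 10 > SKU-116/second 7 > SKU-127/second 6.
SKU-105 first at 31: fill all 70 → 230 left.
Fill SKU-105 second block (120 at 28) → 110 left.
SKU-102/first (25): +100 → 10 left.
SKU-121/first: +10 of 100 at 19; pool empty.
Total = 31×70 + 28×120 + 25×100 + 19×10 = 8220.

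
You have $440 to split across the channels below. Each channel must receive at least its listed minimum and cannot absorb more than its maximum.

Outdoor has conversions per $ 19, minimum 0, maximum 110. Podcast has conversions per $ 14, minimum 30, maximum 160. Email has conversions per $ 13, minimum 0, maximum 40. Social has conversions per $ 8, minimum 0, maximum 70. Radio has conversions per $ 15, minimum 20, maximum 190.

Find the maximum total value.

Meeting every minimum uses 0+30+0+0+20 = 50 $, leaving 390.
Highest conversions per $ first: Outdoor 19 > Radio 15 > Podcast 14 > Email 13 > Social 8.
Outdoor takes 110 more to reach its cap of 110 → 280 left.
Give Radio 170 more to hit its cap of 190 → 110 left.
Podcast: +110 (room for 130) → 140. Pool exhausted.
Total = 19×110 + 14×140 + 15×190 = 6900.

6900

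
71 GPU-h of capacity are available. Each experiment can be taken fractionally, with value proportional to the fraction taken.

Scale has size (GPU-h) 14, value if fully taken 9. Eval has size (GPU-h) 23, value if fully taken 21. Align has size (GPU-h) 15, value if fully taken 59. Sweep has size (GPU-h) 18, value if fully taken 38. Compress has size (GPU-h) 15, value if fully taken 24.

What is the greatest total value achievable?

Rank by value-to-size ratio: Align 59/15≈3.93, Sweep 38/18≈2.11, Compress 24/15≈1.6, Eval 21/23≈0.913, Scale 9/14≈0.643.
Take all of Align (15 GPU-h, value 59) — 56 GPU-h left.
All 18 GPU-h of Sweep fit (value 38) — 38 remain.
Take all of Compress (15 GPU-h, value 24) — 23 GPU-h left.
Take all of Eval (23 GPU-h, value 21) — 0 GPU-h left.
Total value = 142.

142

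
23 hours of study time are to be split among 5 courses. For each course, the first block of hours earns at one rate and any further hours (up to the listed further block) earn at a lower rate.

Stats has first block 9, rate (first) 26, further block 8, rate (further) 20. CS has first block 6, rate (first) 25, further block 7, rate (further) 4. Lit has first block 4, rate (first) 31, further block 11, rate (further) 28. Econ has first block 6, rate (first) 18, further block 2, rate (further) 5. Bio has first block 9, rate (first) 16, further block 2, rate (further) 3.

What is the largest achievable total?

Order all 10 blocks by rate: Lit/first 31 > Lit/second 28 > Stats/first 26 > CS/first 25 > Stats/second 20 > Econ/first 18 > Bio/first 16 > Econ/second 5 > CS/second 4 > Bio/second 3.
Lit/first (31): +4 ; 19 left.
Lit/second (28): +11 ; 8 left.
Stats/first: +8 of 9 at 26; pool empty.
Total = 31×4 + 28×11 + 26×8 = 640.

640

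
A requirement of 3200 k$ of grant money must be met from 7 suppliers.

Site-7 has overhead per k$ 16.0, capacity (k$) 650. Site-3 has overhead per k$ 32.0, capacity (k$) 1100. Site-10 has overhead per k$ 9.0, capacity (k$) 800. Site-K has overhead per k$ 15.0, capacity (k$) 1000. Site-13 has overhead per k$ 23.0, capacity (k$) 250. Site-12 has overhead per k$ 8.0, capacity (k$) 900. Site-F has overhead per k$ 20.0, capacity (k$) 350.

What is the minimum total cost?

Cheapest first:
Take 900 from Site-12 at 8.0 → need 2300 more.
Site-10 at 9.0: take all 800 k$ → 1500 still needed.
Take 1000 from Site-K at 15.0 → need 500 more.
Site-7 at 16.0: take 500 of its 650 → requirement met.
Site-F, Site-13, Site-3: unused.
Cost = 900×8.0 + 800×9.0 + 1000×15.0 + 500×16.0 = 37400.

37400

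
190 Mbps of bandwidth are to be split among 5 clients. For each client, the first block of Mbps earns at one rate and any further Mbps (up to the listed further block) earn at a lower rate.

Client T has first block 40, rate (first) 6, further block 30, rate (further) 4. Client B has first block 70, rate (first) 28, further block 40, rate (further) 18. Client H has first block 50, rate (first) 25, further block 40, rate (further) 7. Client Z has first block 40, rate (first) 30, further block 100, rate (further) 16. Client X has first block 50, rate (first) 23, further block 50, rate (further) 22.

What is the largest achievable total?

5100

Rank every tier by rate: Client Z/first 30 > Client B/first 28 > Client H/first 25 > Client X/first 23 > Client X/second 22 > Client B/second 18 > Client Z/second 16 > Client H/second 7 > Client T/first 6 > Client T/second 4.
Fill Client Z first block (40 at 30) → 150 left.
Client B first at 28: fill all 70 → 80 left.
Client H first at 25: fill all 50 → 30 left.
30 remain; put them into Client X first at 23.
Total = 30×40 + 28×70 + 25×50 + 23×30 = 5100.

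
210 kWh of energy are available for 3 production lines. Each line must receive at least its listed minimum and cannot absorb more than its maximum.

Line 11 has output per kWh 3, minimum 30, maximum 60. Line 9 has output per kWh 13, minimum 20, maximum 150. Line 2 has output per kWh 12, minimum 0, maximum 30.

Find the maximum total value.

2400

Meeting every minimum uses 30+20+0 = 50 kWh, leaving 160.
Order the production lines by output per kWh: Line 9 13 > Line 2 12 > Line 11 3.
Give Line 9 130 more to hit its cap of 150 — 30 left.
Line 2: +30 to 30 (cap) — 0 left.
Total = 3×30 + 13×150 + 12×30 = 2400.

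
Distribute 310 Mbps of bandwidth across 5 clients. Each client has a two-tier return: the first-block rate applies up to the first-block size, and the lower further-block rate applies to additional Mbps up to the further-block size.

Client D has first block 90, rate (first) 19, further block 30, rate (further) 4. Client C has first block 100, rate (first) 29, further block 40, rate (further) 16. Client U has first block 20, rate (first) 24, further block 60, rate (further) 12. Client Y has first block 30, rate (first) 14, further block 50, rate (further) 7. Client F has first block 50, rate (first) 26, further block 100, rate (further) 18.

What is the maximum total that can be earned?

7290

Order all 10 blocks by rate: Client C/tier1 29 > Client F/tier1 26 > Client U/tier1 24 > Client D/tier1 19 > Client F/tier2 18 > Client C/tier2 16 > Client Y/tier1 14 > Client U/tier2 12 > Client Y/tier2 7 > Client D/tier2 4.
Client C tier1 at 29: fill all 100 → 210 left.
Client F/tier1 (26): +50 → 160 left.
Client U/tier1 (24): +20 → 140 left.
Client D tier1 at 19: fill all 90 → 50 left.
Client F/tier2: +50 of 100 at 18; pool empty.
Total = 29×100 + 26×50 + 24×20 + 19×90 + 18×50 = 7290.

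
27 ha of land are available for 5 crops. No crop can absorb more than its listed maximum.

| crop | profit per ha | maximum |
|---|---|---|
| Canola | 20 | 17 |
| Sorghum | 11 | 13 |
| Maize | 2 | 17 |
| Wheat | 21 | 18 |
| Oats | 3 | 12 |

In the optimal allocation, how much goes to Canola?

Order the crops by profit per ha: Wheat 21 > Canola 20 > Sorghum 11 > Oats 3 > Maize 2.
Wheat takes 18 to reach its cap of 18 → 9 left.
Canola has room for 17 but only 9 remain, so it gets 9.

9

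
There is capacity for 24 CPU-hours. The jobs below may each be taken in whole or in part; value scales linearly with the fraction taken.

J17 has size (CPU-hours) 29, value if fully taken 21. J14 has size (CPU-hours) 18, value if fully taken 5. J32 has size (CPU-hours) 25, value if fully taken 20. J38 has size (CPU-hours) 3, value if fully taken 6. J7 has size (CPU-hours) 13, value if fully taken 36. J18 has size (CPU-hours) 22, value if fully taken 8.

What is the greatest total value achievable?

Rank by value-to-size ratio: J7 36/13≈2.77, J38 6/3≈2, J32 20/25≈0.8, J17 21/29≈0.724, J18 8/22≈0.364, J14 5/18≈0.278.
J7: take in full, 13 CPU-hours for value 36 — 11 left.
Take all of J38 (3 CPU-hours, value 6) — 8 CPU-hours left.
Only 8 CPU-hours remain; take 8/25 of J32 for value 20×8/25 = 6.4.
Total value = 48.4.

48.4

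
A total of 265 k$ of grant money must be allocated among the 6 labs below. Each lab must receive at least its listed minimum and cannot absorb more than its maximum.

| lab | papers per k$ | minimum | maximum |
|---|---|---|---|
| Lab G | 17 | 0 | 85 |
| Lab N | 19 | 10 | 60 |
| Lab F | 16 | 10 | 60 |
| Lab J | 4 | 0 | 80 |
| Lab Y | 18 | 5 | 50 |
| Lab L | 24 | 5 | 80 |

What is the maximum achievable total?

5225

Meeting every minimum uses 0+10+10+0+5+5 = 30 k$, leaving 235.
Order the labs by papers per k$: Lab L 24 > Lab N 19 > Lab Y 18 > Lab G 17 > Lab F 16 > Lab J 4.
Lab L takes 75 more to reach its cap of 80 — 160 left.
Lab N: +50 to 60 (cap) — 110 left.
Lab Y takes 45 more to reach its cap of 50 — 65 left.
Lab G: +65 (room for 85) → 65. Pool exhausted.
Total = 17×65 + 19×60 + 16×10 + 18×50 + 24×80 = 5225.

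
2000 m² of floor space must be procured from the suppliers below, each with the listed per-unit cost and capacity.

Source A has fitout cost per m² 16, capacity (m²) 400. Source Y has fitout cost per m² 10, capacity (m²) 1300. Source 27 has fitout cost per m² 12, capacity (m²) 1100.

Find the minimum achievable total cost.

21400

Use suppliers in increasing cost order.
Source Y (10): use full 1300 → 700 m² to go.
Source 27 (12): take the remaining 700 → done.
Source A: unused.
Cost = 1300×10 + 700×12 = 21400.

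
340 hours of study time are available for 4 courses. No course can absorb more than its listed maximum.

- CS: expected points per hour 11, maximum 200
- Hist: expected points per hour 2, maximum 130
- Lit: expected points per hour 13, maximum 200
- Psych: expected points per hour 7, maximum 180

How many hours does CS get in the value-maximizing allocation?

Rank by expected points per hour: Lit 13 > CS 11 > Psych 7 > Hist 2.
Lit takes 200 to reach its cap of 200 → 140 left.
CS has room for 200 but only 140 remain, so it gets 140.

140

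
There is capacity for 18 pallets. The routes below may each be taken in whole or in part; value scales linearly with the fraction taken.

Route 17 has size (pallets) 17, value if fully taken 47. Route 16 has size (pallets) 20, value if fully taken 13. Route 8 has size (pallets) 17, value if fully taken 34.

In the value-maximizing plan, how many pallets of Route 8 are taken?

Best value per unit of size first: Route 17 47/17≈2.76, Route 8 34/17≈2, Route 16 13/20≈0.65.
Take all of Route 17 (17 pallets, value 47) → 1 pallets left.
Fill the last 1 pallets with part of Route 8: 1/17 of it earns 2.

1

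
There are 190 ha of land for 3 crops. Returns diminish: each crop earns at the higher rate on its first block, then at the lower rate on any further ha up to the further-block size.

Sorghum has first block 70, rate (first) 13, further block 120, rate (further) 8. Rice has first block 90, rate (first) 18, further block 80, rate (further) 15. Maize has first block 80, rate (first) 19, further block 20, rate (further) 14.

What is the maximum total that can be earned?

3440

Order all 6 blocks by rate: Maize/T1 19 > Rice/T1 18 > Rice/T2 15 > Maize/T2 14 > Sorghum/T1 13 > Sorghum/T2 8.
Maize T1 at 19: fill all 80 ; 110 left.
Fill Rice T1 block (90 at 18) ; 20 left.
20 remain; put them into Rice T2 at 15.
Total = 19×80 + 18×90 + 15×20 = 3440.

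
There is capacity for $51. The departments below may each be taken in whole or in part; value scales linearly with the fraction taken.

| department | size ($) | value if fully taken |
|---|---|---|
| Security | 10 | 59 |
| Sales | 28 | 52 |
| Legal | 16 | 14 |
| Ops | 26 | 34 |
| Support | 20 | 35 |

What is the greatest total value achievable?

133.75

Best value per unit of size first: Security 59/10≈5.9, Sales 52/28≈1.86, Support 35/20≈1.75, Ops 34/26≈1.31, Legal 14/16≈0.875.
Security: take in full, 10 $ for value 59 → 41 left.
Sales: take in full, 28 $ for value 52 → 13 left.
13 $ left: a 13/20 share of Support gives 35×13/20 = 22.75.
Total value = 133.75.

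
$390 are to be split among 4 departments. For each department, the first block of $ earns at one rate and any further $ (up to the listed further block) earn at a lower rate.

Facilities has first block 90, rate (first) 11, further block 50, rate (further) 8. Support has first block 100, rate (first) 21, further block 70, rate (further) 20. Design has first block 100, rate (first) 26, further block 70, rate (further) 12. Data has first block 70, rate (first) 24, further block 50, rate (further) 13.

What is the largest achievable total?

Order all 8 blocks by rate: Design/tier1 26 > Data/tier1 24 > Support/tier1 21 > Support/tier2 20 > Data/tier2 13 > Design/tier2 12 > Facilities/tier1 11 > Facilities/tier2 8.
Design tier1 at 26: fill all 100 → 290 left.
Fill Data tier1 block (70 at 24) → 220 left.
Support/tier1 (21): +100 → 120 left.
Support/tier2 (20): +70 → 50 left.
Data/tier2 (13): +50 → 0 left.
Total = 26×100 + 24×70 + 21×100 + 20×70 + 13×50 = 8430.

8430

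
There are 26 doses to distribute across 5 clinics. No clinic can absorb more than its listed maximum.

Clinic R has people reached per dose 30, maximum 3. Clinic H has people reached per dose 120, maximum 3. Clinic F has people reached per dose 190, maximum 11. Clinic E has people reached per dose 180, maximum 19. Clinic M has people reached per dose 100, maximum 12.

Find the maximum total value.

Rank by people reached per dose: Clinic F 190 > Clinic E 180 > Clinic H 120 > Clinic M 100 > Clinic R 30.
Give Clinic F 11 to hit its cap of 11 ; 15 left.
Clinic E has room for 19 but only 15 remain, so it gets 15.
Total = 190×11 + 180×15 = 4790.

4790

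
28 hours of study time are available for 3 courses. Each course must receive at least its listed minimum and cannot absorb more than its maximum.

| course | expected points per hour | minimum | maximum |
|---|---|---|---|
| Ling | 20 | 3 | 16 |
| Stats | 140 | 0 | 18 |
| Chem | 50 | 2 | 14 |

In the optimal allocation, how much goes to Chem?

Meeting every minimum uses 3+0+2 = 5 hours, leaving 23.
Highest expected points per hour first: Stats 140 > Chem 50 > Ling 20.
Give Stats 18 more to hit its cap of 18 ; 5 left.
Only 5 left; Chem takes them to reach 7.

7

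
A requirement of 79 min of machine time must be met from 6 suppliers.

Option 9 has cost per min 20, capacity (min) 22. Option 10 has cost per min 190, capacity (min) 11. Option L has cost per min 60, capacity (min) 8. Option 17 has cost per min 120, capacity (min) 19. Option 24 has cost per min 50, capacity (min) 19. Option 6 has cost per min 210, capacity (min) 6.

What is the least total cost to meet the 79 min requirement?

6240

Use suppliers in increasing cost order.
Option 9 at 20: take all 22 min → 57 still needed.
Option 24 at 50: take all 19 min → 38 still needed.
Option L (60): use full 8 → 30 min to go.
Option 17 at 120: take all 19 min → 11 still needed.
Option 10 (190): use full 11 → 0 min to go.
Option 6: unused.
Cost = 22×20 + 19×50 + 8×60 + 19×120 + 11×190 = 6240.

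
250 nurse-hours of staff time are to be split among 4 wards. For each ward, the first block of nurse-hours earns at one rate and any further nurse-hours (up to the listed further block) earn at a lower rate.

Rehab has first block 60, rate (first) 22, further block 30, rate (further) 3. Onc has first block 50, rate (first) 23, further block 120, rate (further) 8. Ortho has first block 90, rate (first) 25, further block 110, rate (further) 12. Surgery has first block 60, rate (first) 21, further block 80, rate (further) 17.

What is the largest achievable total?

5770

Rank every tier by rate: Ortho/T1 25 > Onc/T1 23 > Rehab/T1 22 > Surgery/T1 21 > Surgery/T2 17 > Ortho/T2 12 > Onc/T2 8 > Rehab/T2 3.
Ortho T1 at 25: fill all 90 — 160 left.
Onc T1 at 23: fill all 50 — 110 left.
Fill Rehab T1 block (60 at 22) — 50 left.
50 remain; put them into Surgery T1 at 21.
Total = 25×90 + 23×50 + 22×60 + 21×50 = 5770.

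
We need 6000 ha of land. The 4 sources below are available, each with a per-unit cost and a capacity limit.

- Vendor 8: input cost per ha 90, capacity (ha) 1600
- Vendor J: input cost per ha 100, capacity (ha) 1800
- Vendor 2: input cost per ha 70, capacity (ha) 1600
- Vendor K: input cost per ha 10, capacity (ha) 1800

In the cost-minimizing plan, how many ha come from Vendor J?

Use sources in increasing cost order.
Vendor K (10): use full 1800 → 4200 ha to go.
Take 1600 from Vendor 2 at 70 → need 2600 more.
Vendor 8 (90): use full 1600 → 1000 ha to go.
Vendor J (100): take the remaining 1000 → done.

1000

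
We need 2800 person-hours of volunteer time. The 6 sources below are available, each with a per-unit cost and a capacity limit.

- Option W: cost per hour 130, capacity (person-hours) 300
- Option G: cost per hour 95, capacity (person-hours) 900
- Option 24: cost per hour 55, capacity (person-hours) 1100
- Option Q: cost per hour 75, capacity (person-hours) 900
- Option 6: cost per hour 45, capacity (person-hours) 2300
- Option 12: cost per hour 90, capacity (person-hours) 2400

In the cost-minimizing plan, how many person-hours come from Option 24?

Fill from the cheapest source first.
Take 2300 from Option 6 at 45 → need 500 more.
Take 500 from Option 24 at 55 to finish.
Option Q, Option 12, Option G, Option W: unused.

500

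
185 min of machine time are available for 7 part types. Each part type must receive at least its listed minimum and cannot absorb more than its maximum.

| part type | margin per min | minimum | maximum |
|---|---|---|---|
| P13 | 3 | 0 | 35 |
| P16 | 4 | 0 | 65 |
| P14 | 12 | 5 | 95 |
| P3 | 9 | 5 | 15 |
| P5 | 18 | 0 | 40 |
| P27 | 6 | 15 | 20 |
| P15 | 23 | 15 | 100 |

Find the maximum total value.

Meeting every minimum uses 0+0+5+5+0+15+15 = 40 min, leaving 145.
Order the part types by margin per min: P15 23 > P5 18 > P14 12 > P3 9 > P27 6 > P16 4 > P13 3.
P15 takes 85 more to reach its cap of 100 — 60 left.
Give P5 40 more to hit its cap of 40 — 20 left.
P14 has room for 90 more but only 20 remain, so it gets 25.
Total = 12×25 + 9×5 + 18×40 + 6×15 + 23×100 = 3455.

3455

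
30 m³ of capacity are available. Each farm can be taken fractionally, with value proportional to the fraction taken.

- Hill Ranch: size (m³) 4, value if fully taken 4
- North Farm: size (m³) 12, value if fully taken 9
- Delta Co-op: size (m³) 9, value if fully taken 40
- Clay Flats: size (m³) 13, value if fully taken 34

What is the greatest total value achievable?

81

Best value per unit of size first: Delta Co-op 40/9≈4.44, Clay Flats 34/13≈2.62, Hill Ranch 4/4≈1, North Farm 9/12≈0.75.
Delta Co-op: take in full, 9 m³ for value 40 ; 21 left.
Take all of Clay Flats (13 m³, value 34) ; 8 m³ left.
Hill Ranch: take in full, 4 m³ for value 4 ; 4 left.
4 m³ left: a 4/12 share of North Farm gives 9×4/12 = 3.
Total value = 81.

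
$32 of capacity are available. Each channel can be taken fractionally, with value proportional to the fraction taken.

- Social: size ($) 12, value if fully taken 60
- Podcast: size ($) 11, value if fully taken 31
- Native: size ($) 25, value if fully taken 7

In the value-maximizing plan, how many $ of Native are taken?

Best value per unit of size first: Social 60/12≈5, Podcast 31/11≈2.82, Native 7/25≈0.28.
Take all of Social (12 $, value 60) → 20 $ left.
All 11 $ of Podcast fit (value 31) → 9 remain.
9 $ left: a 9/25 share of Native gives 7×9/25 = 2.52.

9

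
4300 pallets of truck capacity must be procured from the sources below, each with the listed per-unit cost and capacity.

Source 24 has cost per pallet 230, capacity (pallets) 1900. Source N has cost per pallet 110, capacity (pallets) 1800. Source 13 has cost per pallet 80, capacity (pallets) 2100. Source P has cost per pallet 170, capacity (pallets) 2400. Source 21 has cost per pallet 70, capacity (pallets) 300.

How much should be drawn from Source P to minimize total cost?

Fill from the cheapest source first.
Source 21 (70): use full 300 ; 4000 pallets to go.
Source 13 at 80: take all 2100 pallets ; 1900 still needed.
Take 1800 from Source N at 110 ; need 100 more.
Source P at 170: take 100 of its 2400 ; requirement met.
Source 24: unused.

100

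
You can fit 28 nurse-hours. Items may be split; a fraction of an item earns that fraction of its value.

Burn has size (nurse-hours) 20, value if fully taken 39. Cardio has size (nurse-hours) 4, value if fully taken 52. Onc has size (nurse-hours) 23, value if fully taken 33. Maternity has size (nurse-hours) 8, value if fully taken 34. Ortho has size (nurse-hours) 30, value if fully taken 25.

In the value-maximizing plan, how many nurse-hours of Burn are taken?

Best value per unit of size first: Cardio 52/4≈13, Maternity 34/8≈4.25, Burn 39/20≈1.95, Onc 33/23≈1.43, Ortho 25/30≈0.833.
Take all of Cardio (4 nurse-hours, value 52) ; 24 nurse-hours left.
Maternity: take in full, 8 nurse-hours for value 34 ; 16 left.
Fill the last 16 nurse-hours with part of Burn: 16/20 of it earns 31.2.

16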